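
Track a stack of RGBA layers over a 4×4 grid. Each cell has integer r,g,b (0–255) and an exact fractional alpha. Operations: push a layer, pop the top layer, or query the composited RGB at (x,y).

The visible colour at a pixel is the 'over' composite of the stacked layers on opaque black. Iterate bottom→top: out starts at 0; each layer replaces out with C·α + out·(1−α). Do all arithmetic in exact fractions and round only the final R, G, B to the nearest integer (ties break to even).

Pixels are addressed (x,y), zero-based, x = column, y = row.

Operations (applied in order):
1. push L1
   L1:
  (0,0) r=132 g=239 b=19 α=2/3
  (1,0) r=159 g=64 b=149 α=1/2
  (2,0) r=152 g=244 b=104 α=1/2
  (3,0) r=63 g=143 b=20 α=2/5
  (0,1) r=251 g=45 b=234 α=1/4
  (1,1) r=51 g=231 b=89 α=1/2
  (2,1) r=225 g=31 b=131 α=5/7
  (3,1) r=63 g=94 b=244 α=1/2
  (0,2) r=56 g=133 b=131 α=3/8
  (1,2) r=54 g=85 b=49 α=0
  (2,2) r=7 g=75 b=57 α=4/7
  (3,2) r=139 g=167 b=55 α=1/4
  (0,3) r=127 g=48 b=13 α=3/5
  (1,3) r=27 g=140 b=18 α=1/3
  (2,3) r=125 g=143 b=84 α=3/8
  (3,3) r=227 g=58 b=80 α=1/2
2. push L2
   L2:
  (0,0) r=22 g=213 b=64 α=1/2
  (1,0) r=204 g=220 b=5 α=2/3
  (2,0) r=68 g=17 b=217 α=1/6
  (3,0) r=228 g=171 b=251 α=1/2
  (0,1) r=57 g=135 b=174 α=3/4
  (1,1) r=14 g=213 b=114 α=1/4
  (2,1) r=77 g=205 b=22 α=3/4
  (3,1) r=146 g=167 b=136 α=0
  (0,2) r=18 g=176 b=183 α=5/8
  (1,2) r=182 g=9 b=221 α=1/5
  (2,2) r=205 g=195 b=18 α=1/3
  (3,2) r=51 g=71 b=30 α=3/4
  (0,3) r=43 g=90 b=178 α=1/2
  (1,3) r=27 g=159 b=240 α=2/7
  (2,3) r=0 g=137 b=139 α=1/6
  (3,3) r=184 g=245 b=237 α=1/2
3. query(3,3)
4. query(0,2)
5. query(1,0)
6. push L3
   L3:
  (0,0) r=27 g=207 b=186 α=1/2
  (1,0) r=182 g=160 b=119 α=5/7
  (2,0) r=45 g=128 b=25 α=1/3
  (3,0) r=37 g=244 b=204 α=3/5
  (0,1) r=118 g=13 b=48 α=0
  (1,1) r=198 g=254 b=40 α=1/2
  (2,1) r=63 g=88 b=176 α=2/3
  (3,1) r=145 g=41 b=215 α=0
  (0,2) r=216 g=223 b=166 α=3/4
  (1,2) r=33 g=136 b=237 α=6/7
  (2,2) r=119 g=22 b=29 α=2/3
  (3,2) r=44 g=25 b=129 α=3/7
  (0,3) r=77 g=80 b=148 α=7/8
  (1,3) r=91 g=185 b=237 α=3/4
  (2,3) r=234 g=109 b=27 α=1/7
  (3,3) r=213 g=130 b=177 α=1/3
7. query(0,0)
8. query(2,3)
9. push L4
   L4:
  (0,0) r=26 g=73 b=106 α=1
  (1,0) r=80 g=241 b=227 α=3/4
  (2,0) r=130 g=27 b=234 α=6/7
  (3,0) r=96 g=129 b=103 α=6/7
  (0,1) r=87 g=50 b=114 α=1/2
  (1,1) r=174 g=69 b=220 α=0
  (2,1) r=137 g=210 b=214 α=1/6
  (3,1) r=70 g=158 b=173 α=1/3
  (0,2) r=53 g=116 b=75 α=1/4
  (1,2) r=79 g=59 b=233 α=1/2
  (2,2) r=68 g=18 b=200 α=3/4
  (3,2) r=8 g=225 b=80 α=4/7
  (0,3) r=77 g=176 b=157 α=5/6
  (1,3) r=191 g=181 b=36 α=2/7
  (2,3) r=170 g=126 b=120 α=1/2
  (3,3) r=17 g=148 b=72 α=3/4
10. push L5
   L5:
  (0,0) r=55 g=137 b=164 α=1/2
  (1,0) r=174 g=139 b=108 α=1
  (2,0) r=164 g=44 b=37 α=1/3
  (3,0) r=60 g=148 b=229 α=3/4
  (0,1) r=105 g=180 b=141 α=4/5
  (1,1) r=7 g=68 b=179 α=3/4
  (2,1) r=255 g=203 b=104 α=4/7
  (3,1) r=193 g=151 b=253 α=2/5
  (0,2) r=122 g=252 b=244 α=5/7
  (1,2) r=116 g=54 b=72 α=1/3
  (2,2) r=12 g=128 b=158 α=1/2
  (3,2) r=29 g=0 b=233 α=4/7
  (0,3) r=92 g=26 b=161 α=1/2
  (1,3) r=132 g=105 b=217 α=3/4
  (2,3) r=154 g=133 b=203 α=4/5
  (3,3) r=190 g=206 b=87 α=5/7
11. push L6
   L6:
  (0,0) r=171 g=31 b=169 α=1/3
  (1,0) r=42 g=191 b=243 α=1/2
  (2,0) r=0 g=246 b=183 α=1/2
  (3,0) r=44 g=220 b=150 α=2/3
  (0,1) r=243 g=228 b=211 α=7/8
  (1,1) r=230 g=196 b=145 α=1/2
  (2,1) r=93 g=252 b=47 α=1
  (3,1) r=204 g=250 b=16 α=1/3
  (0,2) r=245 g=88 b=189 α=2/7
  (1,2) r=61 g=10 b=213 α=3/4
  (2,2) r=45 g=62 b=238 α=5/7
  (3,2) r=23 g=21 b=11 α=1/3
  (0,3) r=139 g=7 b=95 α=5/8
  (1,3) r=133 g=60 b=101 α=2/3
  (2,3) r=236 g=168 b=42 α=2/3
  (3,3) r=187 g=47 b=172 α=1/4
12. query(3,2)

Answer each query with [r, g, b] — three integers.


(3,3) stack=L1,L2; from [0,0,0]:
after L1 α=1/2: [227/2, 29, 40]
after L2 α=1/2: [595/4, 137, 277/2]
rounded: [149, 137, 138]

query (0,2) [L1,L2] — begin 0,0,0
L1 α=3/8: [21, 399/8, 393/8]
L2 α=5/8: [153/8, 8237/64, 8499/64]
rounded: [19, 129, 133]

at x=1,y=0 over L1,L2:
L1 α=1/2: [159/2, 32, 149/2]
L2 α=2/3: [325/2, 472/3, 169/6]
→ [162, 157, 28]

at x=0,y=0 over L1,L2,L3:
after L1 α=2/3: [88, 478/3, 38/3]
after L2 α=1/2: [55, 1117/6, 115/3]
after L3 α=1/2: [41, 2359/12, 673/6]
rounded: [41, 197, 112]

query (2,3) [L1,L2,L3] — begin 0,0,0
L1 α=3/8: [375/8, 429/8, 63/2]
L2 α=1/6: [625/16, 3241/48, 593/12]
L3 α=1/7: [3747/56, 4113/56, 647/14]
→ [67, 73, 46]

(3,2) stack=L1,L2,L3,L4,L5,L6; from [0,0,0]:
L1 α=1/4: [139/4, 167/4, 55/4]
L2 α=3/4: [751/16, 1019/16, 415/16]
L3 α=3/7: [1279/28, 1319/28, 1963/28]
L4 α=4/7: [4733/196, 29157/196, 14849/196]
L5 α=4/7: [36935/1372, 87471/1372, 227219/1372]
L6 α=1/3: [17571/686, 33959/686, 78255/686]
→ [26, 50, 114]


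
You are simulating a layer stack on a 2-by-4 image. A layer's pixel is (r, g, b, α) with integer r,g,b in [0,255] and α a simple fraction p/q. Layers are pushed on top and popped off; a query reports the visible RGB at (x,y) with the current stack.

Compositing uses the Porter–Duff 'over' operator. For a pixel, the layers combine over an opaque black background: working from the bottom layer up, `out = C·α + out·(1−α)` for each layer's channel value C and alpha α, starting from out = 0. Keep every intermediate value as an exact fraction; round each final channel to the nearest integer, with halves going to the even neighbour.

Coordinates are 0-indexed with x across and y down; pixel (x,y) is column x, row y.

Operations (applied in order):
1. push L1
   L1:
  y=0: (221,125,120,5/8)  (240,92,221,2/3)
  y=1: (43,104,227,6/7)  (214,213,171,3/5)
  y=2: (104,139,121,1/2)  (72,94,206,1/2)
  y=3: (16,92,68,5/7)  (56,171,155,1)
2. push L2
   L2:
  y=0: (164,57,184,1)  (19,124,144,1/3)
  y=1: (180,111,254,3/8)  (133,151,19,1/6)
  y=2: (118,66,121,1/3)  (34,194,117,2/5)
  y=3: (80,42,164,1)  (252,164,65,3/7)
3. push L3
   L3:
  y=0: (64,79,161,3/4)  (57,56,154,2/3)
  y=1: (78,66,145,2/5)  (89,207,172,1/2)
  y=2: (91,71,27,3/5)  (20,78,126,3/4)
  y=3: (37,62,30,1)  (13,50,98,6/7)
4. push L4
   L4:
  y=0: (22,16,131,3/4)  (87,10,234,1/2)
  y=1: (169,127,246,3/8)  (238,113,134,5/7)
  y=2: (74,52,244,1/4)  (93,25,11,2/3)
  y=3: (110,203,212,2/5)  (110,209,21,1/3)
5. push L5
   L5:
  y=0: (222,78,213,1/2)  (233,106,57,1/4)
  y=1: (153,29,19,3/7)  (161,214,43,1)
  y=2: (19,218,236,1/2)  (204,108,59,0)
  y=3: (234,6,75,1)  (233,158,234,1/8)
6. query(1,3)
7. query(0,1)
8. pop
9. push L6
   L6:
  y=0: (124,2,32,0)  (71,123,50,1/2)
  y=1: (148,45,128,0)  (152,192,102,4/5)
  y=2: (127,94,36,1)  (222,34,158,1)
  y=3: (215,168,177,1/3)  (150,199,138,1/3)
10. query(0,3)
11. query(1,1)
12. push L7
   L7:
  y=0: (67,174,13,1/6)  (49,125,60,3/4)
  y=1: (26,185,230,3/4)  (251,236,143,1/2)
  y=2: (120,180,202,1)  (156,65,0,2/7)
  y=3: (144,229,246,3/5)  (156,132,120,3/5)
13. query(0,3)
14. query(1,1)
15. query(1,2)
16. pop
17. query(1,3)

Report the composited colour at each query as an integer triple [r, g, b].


(1,3) stack=L1,L2,L3,L4,L5; from [0,0,0]:
+L1 (α=1) → [56, 171, 155]
+L2 (α=3/7) → [140, 168, 815/7]
+L3 (α=6/7) → [218/7, 468/7, 4931/49]
+L4 (α=1/3) → [402/7, 2399/21, 10891/147]
+L5 (α=1/8) → [635/8, 2873/24, 15805/168]
= [79, 120, 94]

query (0,1) [L1,L2,L3,L4,L5] — begin 0,0,0
L1 α=6/7: [258/7, 624/7, 1362/7]
L2 α=3/8: [2535/28, 5451/56, 1518/7]
L3 α=2/5: [11973/140, 4749/56, 6584/35]
L4 α=3/8: [26169/224, 45081/448, 5875/28]
L5 α=3/7: [51873/392, 54825/784, 6274/49]
= [132, 70, 128]

query (0,3) [L1,L2,L3,L4,L6] — begin 0,0,0
L1 α=5/7: [80/7, 460/7, 340/7]
L2 α=1: [80, 42, 164]
L3 α=1: [37, 62, 30]
L4 α=2/5: [331/5, 592/5, 514/5]
L6 α=1/3: [579/5, 2024/15, 1913/15]
rounded: [116, 135, 128]

at x=1,y=1 over L1,L2,L3,L4,L6:
L1 α=3/5: [642/5, 639/5, 513/5]
L2 α=1/6: [775/6, 395/3, 266/3]
L3 α=1/2: [1309/12, 508/3, 391/3]
L4 α=5/7: [1207/6, 2711/21, 2792/21]
L6 α=4/5: [971/6, 18839/105, 2272/21]
= [162, 179, 108]

(0,3) stack=L1,L2,L3,L4,L6,L7; from [0,0,0]:
after L1 α=5/7: [80/7, 460/7, 340/7]
after L2 α=1: [80, 42, 164]
after L3 α=1: [37, 62, 30]
after L4 α=2/5: [331/5, 592/5, 514/5]
after L6 α=1/3: [579/5, 2024/15, 1913/15]
after L7 α=3/5: [3318/25, 14353/75, 14896/75]
= [133, 191, 199]

at x=1,y=1 over L1,L2,L3,L4,L6,L7:
L1 α=3/5: [642/5, 639/5, 513/5]
L2 α=1/6: [775/6, 395/3, 266/3]
L3 α=1/2: [1309/12, 508/3, 391/3]
L4 α=5/7: [1207/6, 2711/21, 2792/21]
L6 α=4/5: [971/6, 18839/105, 2272/21]
L7 α=1/2: [2477/12, 43619/210, 5275/42]
rounded: [206, 208, 126]

(1,2) stack=L1,L2,L3,L4,L6,L7; from [0,0,0]:
+L1 (α=1/2) → [36, 47, 103]
+L2 (α=2/5) → [176/5, 529/5, 543/5]
+L3 (α=3/4) → [119/5, 1699/20, 2433/20]
+L4 (α=2/3) → [1049/15, 2699/60, 2873/60]
+L6 (α=1) → [222, 34, 158]
+L7 (α=2/7) → [1422/7, 300/7, 790/7]
= [203, 43, 113]

query (1,3) [L1,L2,L3,L4,L6] — begin 0,0,0
after L1 α=1: [56, 171, 155]
after L2 α=3/7: [140, 168, 815/7]
after L3 α=6/7: [218/7, 468/7, 4931/49]
after L4 α=1/3: [402/7, 2399/21, 10891/147]
after L6 α=1/3: [618/7, 8977/63, 42068/441]
rounded: [88, 142, 95]


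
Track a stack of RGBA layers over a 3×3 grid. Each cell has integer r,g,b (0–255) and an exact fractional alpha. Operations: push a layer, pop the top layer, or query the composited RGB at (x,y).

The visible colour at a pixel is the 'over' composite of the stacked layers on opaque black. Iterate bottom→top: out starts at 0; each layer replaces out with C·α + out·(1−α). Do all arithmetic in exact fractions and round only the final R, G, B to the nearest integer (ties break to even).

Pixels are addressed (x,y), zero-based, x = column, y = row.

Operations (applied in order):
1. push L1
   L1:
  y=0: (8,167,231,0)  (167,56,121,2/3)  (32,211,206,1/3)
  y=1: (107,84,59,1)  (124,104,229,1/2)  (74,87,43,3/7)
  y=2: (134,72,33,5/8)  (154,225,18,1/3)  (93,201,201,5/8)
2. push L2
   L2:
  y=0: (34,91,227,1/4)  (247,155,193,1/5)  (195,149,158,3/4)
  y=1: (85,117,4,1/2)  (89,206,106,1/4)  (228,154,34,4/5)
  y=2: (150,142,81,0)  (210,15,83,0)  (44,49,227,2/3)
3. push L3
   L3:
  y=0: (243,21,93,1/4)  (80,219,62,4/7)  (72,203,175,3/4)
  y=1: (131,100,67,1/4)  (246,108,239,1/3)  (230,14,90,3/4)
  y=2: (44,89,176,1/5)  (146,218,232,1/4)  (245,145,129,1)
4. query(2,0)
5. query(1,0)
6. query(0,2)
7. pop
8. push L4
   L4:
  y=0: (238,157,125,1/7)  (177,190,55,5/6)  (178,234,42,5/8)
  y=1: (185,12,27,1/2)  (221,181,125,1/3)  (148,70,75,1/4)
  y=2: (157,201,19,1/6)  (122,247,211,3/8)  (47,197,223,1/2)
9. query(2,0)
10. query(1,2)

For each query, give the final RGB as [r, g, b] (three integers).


(2,0) stack=L1,L2,L3; from [0,0,0]:
+L1 (α=1/3) → [32/3, 211/3, 206/3]
+L2 (α=3/4) → [1787/12, 388/3, 407/3]
+L3 (α=3/4) → [4379/48, 2215/12, 991/6]
→ [91, 185, 165]

query (1,0) [L1,L2,L3] — begin 0,0,0
after L1 α=2/3: [334/3, 112/3, 242/3]
after L2 α=1/5: [2077/15, 913/15, 1547/15]
after L3 α=4/7: [3677/35, 5293/35, 2787/35]
→ [105, 151, 80]

query (0,2) [L1,L2,L3] — begin 0,0,0
after L1 α=5/8: [335/4, 45, 165/8]
after L2 α=0: [335/4, 45, 165/8]
after L3 α=1/5: [379/5, 269/5, 517/10]
rounded: [76, 54, 52]

at x=2,y=0 over L1,L2,L4:
+L1 (α=1/3) → [32/3, 211/3, 206/3]
+L2 (α=3/4) → [1787/12, 388/3, 407/3]
+L4 (α=5/8) → [5347/32, 779/4, 617/8]
→ [167, 195, 77]

(1,2) stack=L1,L2,L4; from [0,0,0]:
+L1 (α=1/3) → [154/3, 75, 6]
+L2 (α=0) → [154/3, 75, 6]
+L4 (α=3/8) → [467/6, 279/2, 663/8]
→ [78, 140, 83]


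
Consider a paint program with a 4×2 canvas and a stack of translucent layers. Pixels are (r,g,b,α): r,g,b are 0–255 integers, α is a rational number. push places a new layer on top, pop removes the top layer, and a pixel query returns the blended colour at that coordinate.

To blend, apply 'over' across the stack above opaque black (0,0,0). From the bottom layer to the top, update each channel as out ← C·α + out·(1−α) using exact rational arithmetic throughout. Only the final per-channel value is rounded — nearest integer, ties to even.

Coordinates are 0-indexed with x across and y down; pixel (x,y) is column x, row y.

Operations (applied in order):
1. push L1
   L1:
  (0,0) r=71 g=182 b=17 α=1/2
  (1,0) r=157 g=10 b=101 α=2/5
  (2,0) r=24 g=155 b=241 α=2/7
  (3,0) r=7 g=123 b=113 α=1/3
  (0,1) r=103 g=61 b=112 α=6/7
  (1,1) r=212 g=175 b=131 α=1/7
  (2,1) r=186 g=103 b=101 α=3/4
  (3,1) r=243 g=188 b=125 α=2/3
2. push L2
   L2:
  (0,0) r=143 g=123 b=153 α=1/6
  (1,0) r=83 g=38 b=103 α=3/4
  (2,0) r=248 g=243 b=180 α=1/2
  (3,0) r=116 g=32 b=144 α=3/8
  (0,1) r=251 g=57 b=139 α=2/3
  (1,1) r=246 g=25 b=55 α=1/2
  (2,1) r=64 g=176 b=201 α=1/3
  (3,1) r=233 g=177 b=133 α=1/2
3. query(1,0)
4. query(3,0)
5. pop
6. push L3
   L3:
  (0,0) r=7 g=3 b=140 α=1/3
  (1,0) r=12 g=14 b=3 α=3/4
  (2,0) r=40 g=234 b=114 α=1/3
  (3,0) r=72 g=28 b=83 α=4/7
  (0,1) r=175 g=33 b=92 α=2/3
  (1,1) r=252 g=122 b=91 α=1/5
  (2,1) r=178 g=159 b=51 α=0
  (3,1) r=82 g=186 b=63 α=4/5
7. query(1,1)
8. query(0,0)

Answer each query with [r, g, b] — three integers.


(1,0) stack=L1,L2; from [0,0,0]:
L1 α=2/5: [314/5, 4, 202/5]
L2 α=3/4: [1559/20, 59/2, 1747/20]
→ [78, 30, 87]

at x=3,y=0 over L1,L2:
after L1 α=1/3: [7/3, 41, 113/3]
after L2 α=3/8: [1079/24, 301/8, 1861/24]
rounded: [45, 38, 78]

(1,1) stack=L1,L3; from [0,0,0]:
+L1 (α=1/7) → [212/7, 25, 131/7]
+L3 (α=1/5) → [2612/35, 222/5, 1161/35]
= [75, 44, 33]

(0,0) stack=L1,L3; from [0,0,0]:
L1 α=1/2: [71/2, 91, 17/2]
L3 α=1/3: [26, 185/3, 157/3]
→ [26, 62, 52]


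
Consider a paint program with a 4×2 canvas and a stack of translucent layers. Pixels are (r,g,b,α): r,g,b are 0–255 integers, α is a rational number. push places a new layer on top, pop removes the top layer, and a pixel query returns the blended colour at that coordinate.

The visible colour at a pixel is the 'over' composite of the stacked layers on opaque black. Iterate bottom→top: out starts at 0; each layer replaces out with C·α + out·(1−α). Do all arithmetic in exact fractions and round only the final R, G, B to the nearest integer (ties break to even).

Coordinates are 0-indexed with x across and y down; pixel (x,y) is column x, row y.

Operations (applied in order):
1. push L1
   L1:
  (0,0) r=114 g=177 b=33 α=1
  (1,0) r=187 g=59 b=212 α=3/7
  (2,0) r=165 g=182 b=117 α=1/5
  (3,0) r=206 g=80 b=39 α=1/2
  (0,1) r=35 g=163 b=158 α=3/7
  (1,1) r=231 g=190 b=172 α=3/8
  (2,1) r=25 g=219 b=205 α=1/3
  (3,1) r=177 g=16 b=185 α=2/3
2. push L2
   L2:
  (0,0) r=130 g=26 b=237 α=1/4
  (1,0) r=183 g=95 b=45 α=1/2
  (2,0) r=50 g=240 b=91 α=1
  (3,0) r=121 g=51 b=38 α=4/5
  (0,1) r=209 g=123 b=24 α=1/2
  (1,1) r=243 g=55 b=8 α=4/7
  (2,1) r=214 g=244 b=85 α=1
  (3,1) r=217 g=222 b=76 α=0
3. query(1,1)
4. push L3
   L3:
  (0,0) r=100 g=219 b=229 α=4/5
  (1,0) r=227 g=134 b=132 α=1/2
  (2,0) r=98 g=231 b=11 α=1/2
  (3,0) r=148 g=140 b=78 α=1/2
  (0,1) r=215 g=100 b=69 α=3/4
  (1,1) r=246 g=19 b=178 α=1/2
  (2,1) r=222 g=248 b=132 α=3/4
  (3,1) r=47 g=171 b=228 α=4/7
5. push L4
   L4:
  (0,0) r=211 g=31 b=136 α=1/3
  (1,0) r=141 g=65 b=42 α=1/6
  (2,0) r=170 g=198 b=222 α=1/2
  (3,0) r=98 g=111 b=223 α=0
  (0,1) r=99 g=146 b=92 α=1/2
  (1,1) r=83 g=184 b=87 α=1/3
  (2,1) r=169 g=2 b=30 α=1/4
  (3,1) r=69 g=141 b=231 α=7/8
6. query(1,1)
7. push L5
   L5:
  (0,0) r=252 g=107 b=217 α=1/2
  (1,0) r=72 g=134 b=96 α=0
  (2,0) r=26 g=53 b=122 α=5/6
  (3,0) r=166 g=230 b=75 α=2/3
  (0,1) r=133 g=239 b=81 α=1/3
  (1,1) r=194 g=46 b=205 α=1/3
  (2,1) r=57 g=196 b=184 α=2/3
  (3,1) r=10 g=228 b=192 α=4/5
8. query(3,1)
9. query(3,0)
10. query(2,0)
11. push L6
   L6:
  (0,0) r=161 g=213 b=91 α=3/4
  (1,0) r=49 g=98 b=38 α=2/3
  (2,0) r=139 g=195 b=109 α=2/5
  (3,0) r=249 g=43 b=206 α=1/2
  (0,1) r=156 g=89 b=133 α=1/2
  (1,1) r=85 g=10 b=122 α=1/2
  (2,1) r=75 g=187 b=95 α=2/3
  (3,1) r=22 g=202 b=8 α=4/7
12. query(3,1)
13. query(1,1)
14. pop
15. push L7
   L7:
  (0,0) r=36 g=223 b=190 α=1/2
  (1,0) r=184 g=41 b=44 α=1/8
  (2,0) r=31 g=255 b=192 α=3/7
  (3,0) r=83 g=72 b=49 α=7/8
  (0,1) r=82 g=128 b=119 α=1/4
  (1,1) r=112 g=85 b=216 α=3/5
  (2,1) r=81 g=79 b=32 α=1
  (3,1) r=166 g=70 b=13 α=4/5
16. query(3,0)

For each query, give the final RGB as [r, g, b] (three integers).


query (1,1) [L1,L2] — begin 0,0,0
after L1 α=3/8: [693/8, 285/4, 129/2]
after L2 α=4/7: [9855/56, 1735/28, 451/14]
= [176, 62, 32]

query (1,1) [L1,L2,L3,L4] — begin 0,0,0
after L1 α=3/8: [693/8, 285/4, 129/2]
after L2 α=4/7: [9855/56, 1735/28, 451/14]
after L3 α=1/2: [23631/112, 2267/56, 2943/28]
after L4 α=1/3: [28279/168, 2473/28, 1387/14]
→ [168, 88, 99]

(3,1) stack=L1,L2,L3,L4,L5; from [0,0,0]:
+L1 (α=2/3) → [118, 32/3, 370/3]
+L2 (α=0) → [118, 32/3, 370/3]
+L3 (α=4/7) → [542/7, 716/7, 1282/7]
+L4 (α=7/8) → [3923/56, 7625/56, 12601/56]
+L5 (α=4/5) → [6163/280, 58697/280, 55609/280]
→ [22, 210, 199]

at x=3,y=0 over L1,L2,L3,L4,L5:
after L1 α=1/2: [103, 40, 39/2]
after L2 α=4/5: [587/5, 244/5, 343/10]
after L3 α=1/2: [1327/10, 472/5, 1123/20]
after L4 α=0: [1327/10, 472/5, 1123/20]
after L5 α=2/3: [1549/10, 924/5, 4123/60]
→ [155, 185, 69]

at x=2,y=0 over L1,L2,L3,L4,L5:
L1 α=1/5: [33, 182/5, 117/5]
L2 α=1: [50, 240, 91]
L3 α=1/2: [74, 471/2, 51]
L4 α=1/2: [122, 867/4, 273/2]
L5 α=5/6: [42, 1927/24, 1493/12]
→ [42, 80, 124]

(3,1) stack=L1,L2,L3,L4,L5,L6; from [0,0,0]:
after L1 α=2/3: [118, 32/3, 370/3]
after L2 α=0: [118, 32/3, 370/3]
after L3 α=4/7: [542/7, 716/7, 1282/7]
after L4 α=7/8: [3923/56, 7625/56, 12601/56]
after L5 α=4/5: [6163/280, 58697/280, 55609/280]
after L6 α=4/7: [43129/1960, 402331/1960, 175787/1960]
= [22, 205, 90]

at x=1,y=1 over L1,L2,L3,L4,L5,L6:
after L1 α=3/8: [693/8, 285/4, 129/2]
after L2 α=4/7: [9855/56, 1735/28, 451/14]
after L3 α=1/2: [23631/112, 2267/56, 2943/28]
after L4 α=1/3: [28279/168, 2473/28, 1387/14]
after L5 α=1/3: [44575/252, 1039/14, 2822/21]
after L6 α=1/2: [65995/504, 1179/28, 2692/21]
rounded: [131, 42, 128]

(3,0) stack=L1,L2,L3,L4,L5,L7; from [0,0,0]:
after L1 α=1/2: [103, 40, 39/2]
after L2 α=4/5: [587/5, 244/5, 343/10]
after L3 α=1/2: [1327/10, 472/5, 1123/20]
after L4 α=0: [1327/10, 472/5, 1123/20]
after L5 α=2/3: [1549/10, 924/5, 4123/60]
after L7 α=7/8: [7359/80, 861/10, 24703/480]
→ [92, 86, 51]


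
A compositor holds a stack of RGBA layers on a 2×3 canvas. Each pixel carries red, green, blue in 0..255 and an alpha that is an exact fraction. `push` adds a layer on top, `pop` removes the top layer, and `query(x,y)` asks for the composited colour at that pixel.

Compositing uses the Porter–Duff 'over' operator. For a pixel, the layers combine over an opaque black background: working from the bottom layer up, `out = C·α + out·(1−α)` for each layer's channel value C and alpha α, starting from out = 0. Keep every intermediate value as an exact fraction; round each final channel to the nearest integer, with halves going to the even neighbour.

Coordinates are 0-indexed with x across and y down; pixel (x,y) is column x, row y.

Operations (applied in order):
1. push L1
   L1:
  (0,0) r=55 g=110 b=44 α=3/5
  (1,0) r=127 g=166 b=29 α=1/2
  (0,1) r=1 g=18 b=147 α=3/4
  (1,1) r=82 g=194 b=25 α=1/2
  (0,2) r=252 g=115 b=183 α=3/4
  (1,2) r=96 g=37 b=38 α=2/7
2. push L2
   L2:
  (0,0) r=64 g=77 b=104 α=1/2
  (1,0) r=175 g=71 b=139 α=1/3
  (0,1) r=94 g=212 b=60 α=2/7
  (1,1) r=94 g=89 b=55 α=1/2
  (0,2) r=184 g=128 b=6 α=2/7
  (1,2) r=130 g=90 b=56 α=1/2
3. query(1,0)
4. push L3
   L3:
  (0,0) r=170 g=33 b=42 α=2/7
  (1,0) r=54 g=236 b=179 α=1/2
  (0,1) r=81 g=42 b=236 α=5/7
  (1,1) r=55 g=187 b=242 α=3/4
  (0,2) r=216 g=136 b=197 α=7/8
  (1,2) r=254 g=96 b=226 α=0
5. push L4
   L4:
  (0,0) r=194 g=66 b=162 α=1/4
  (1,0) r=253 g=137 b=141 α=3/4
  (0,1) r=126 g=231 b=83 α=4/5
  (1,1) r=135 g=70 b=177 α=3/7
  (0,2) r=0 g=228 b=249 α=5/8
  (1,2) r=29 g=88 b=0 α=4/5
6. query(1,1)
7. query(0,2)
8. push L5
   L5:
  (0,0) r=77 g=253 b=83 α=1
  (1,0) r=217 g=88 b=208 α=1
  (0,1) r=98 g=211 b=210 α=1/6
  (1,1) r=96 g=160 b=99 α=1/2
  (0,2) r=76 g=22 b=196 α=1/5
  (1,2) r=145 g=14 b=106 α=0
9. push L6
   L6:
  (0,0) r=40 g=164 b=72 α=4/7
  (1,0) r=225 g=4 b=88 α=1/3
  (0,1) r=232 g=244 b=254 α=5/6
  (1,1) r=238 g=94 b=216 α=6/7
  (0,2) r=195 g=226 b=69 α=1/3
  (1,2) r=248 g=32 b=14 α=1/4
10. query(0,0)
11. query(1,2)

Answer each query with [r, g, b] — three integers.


query (1,0) [L1,L2] — begin 0,0,0
+L1 (α=1/2) → [127/2, 83, 29/2]
+L2 (α=1/3) → [302/3, 79, 56]
= [101, 79, 56]

query (1,1) [L1,L2,L3,L4] — begin 0,0,0
L1 α=1/2: [41, 97, 25/2]
L2 α=1/2: [135/2, 93, 135/4]
L3 α=3/4: [465/8, 327/2, 3039/16]
L4 α=3/7: [1275/14, 864/7, 5163/28]
→ [91, 123, 184]

(0,2) stack=L1,L2,L3,L4; from [0,0,0]:
+L1 (α=3/4) → [189, 345/4, 549/4]
+L2 (α=2/7) → [1313/7, 2749/28, 399/4]
+L3 (α=7/8) → [11897/56, 29405/224, 5915/32]
+L4 (α=5/8) → [35691/448, 343575/1792, 57585/256]
= [80, 192, 225]

query (0,0) [L1,L2,L3,L4,L5,L6] — begin 0,0,0
+L1 (α=3/5) → [33, 66, 132/5]
+L2 (α=1/2) → [97/2, 143/2, 326/5]
+L3 (α=2/7) → [1165/14, 121/2, 410/7]
+L4 (α=1/4) → [6211/56, 495/8, 591/7]
+L5 (α=1) → [77, 253, 83]
+L6 (α=4/7) → [391/7, 1415/7, 537/7]
rounded: [56, 202, 77]

(1,2) stack=L1,L2,L3,L4,L5,L6; from [0,0,0]:
after L1 α=2/7: [192/7, 74/7, 76/7]
after L2 α=1/2: [551/7, 352/7, 234/7]
after L3 α=0: [551/7, 352/7, 234/7]
after L4 α=4/5: [1363/35, 2816/35, 234/35]
after L5 α=0: [1363/35, 2816/35, 234/35]
after L6 α=1/4: [12769/140, 2392/35, 298/35]
→ [91, 68, 9]


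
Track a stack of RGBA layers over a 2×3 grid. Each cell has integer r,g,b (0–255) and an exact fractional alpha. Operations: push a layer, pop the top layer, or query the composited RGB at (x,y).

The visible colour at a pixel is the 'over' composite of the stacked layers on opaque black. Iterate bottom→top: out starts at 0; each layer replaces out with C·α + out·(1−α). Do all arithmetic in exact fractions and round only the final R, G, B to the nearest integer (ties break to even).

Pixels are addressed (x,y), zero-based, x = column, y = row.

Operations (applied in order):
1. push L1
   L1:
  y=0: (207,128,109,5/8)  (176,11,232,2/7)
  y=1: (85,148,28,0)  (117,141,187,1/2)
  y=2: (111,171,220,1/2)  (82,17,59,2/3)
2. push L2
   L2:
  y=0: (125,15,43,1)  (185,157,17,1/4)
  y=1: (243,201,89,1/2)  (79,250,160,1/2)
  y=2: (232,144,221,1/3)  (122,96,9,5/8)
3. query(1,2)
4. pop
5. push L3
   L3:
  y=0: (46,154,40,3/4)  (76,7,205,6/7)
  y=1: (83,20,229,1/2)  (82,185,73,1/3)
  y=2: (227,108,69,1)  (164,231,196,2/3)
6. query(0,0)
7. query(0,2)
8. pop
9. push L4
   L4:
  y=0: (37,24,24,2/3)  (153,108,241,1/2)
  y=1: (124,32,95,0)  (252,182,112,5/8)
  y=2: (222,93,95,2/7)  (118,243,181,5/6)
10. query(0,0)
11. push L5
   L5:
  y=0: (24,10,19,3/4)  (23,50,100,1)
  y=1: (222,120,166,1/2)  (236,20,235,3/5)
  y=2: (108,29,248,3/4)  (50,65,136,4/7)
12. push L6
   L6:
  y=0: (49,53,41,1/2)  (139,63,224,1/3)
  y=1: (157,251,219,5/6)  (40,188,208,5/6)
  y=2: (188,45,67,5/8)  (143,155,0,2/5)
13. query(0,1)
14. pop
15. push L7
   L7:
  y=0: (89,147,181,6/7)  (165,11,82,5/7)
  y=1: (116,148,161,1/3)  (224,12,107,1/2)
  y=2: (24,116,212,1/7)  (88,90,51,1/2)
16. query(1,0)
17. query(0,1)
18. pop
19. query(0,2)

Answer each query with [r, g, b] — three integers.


at x=1,y=2 over L1,L2:
L1 α=2/3: [164/3, 34/3, 118/3]
L2 α=5/8: [387/4, 257/4, 163/8]
= [97, 64, 20]

at x=0,y=0 over L1,L3:
after L1 α=5/8: [1035/8, 80, 545/8]
after L3 α=3/4: [2139/32, 271/2, 1505/32]
rounded: [67, 136, 47]

at x=0,y=2 over L1,L3:
after L1 α=1/2: [111/2, 171/2, 110]
after L3 α=1: [227, 108, 69]
→ [227, 108, 69]

query (0,0) [L1,L4] — begin 0,0,0
+L1 (α=5/8) → [1035/8, 80, 545/8]
+L4 (α=2/3) → [1627/24, 128/3, 929/24]
rounded: [68, 43, 39]

(0,1) stack=L1,L4,L5,L6; from [0,0,0]:
L1 α=0: [0, 0, 0]
L4 α=0: [0, 0, 0]
L5 α=1/2: [111, 60, 83]
L6 α=5/6: [448/3, 1315/6, 589/3]
→ [149, 219, 196]

query (1,0) [L1,L4,L5,L7] — begin 0,0,0
+L1 (α=2/7) → [352/7, 22/7, 464/7]
+L4 (α=1/2) → [1423/14, 389/7, 2151/14]
+L5 (α=1) → [23, 50, 100]
+L7 (α=5/7) → [871/7, 155/7, 610/7]
= [124, 22, 87]

query (0,1) [L1,L4,L5,L7] — begin 0,0,0
+L1 (α=0) → [0, 0, 0]
+L4 (α=0) → [0, 0, 0]
+L5 (α=1/2) → [111, 60, 83]
+L7 (α=1/3) → [338/3, 268/3, 109]
= [113, 89, 109]

at x=0,y=2 over L1,L4,L5:
L1 α=1/2: [111/2, 171/2, 110]
L4 α=2/7: [1443/14, 1227/14, 740/7]
L5 α=3/4: [5979/56, 2445/56, 1487/7]
rounded: [107, 44, 212]


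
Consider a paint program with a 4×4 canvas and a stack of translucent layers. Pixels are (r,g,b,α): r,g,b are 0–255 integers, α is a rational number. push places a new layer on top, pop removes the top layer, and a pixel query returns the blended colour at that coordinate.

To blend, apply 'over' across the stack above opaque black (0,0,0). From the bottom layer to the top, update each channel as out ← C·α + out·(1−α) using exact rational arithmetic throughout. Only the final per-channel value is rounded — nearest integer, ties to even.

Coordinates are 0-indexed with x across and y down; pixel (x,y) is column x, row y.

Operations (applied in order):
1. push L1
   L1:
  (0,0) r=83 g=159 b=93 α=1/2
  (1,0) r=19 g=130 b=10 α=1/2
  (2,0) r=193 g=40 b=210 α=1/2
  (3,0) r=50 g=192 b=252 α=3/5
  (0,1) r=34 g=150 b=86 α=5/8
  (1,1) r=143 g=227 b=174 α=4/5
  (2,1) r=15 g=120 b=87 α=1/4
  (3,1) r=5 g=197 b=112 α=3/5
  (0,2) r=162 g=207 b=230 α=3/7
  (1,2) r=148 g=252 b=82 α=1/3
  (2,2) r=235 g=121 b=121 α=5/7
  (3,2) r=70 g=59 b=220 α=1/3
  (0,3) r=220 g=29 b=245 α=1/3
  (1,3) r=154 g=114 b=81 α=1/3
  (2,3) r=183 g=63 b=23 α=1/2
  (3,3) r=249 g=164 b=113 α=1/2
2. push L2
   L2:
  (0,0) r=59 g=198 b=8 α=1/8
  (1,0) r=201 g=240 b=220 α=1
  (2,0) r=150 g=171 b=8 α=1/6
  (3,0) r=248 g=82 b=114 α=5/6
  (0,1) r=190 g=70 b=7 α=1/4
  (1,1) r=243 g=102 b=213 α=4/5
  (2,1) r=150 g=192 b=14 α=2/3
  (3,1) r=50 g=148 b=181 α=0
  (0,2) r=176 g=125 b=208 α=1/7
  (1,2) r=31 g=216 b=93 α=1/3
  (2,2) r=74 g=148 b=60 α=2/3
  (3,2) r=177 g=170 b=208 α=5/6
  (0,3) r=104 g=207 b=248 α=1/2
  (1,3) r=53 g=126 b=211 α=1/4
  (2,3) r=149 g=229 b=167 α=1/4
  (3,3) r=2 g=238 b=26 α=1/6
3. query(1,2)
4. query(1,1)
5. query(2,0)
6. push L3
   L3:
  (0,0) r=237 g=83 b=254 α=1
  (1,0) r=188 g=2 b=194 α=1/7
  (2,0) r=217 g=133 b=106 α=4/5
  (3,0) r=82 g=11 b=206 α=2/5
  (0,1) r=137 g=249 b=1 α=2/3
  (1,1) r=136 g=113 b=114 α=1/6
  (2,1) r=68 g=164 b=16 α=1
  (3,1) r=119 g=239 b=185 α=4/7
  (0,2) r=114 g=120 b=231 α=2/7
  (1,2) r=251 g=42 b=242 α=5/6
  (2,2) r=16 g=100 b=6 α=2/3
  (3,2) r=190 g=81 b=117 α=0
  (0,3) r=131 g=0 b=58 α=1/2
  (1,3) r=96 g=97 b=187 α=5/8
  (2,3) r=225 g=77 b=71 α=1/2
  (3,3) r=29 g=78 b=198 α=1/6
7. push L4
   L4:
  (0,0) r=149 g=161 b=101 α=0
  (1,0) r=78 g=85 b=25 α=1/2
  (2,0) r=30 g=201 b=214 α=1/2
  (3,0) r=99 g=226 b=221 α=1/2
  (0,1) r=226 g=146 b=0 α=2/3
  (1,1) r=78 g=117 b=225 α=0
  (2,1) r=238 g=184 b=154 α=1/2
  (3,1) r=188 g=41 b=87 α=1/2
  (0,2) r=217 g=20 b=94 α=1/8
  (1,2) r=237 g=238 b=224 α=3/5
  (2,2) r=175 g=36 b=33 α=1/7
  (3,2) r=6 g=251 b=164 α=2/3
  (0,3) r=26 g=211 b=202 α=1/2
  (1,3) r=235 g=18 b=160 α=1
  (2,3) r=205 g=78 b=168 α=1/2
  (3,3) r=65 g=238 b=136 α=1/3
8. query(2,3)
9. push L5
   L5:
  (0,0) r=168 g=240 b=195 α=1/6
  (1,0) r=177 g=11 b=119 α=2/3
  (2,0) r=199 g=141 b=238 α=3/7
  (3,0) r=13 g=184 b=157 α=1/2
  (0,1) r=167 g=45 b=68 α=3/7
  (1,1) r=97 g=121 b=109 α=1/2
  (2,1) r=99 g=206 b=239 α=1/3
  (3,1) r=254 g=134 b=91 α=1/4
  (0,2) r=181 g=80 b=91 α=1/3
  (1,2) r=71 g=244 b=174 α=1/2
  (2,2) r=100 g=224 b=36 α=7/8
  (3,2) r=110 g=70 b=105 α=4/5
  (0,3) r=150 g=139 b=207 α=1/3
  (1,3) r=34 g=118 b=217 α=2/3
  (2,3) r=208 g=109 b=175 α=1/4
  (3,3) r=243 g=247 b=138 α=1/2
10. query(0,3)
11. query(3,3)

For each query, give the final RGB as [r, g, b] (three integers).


at x=1,y=2 over L1,L2:
+L1 (α=1/3) → [148/3, 84, 82/3]
+L2 (α=1/3) → [389/9, 128, 443/9]
= [43, 128, 49]

(1,1) stack=L1,L2; from [0,0,0]:
+L1 (α=4/5) → [572/5, 908/5, 696/5]
+L2 (α=4/5) → [5432/25, 2948/25, 4956/25]
rounded: [217, 118, 198]

query (2,0) [L1,L2] — begin 0,0,0
L1 α=1/2: [193/2, 20, 105]
L2 α=1/6: [1265/12, 271/6, 533/6]
= [105, 45, 89]

query (2,3) [L1,L2,L3,L4] — begin 0,0,0
L1 α=1/2: [183/2, 63/2, 23/2]
L2 α=1/4: [847/8, 647/8, 403/8]
L3 α=1/2: [2647/16, 1263/16, 971/16]
L4 α=1/2: [5927/32, 2511/32, 3659/32]
= [185, 78, 114]

at x=0,y=3 over L1,L2,L3,L4,L5:
+L1 (α=1/3) → [220/3, 29/3, 245/3]
+L2 (α=1/2) → [266/3, 325/3, 989/6]
+L3 (α=1/2) → [659/6, 325/6, 1337/12]
+L4 (α=1/2) → [815/12, 1591/12, 3761/24]
+L5 (α=1/3) → [1715/18, 2425/18, 6245/36]
→ [95, 135, 173]

query (3,3) [L1,L2,L3,L4,L5] — begin 0,0,0
L1 α=1/2: [249/2, 82, 113/2]
L2 α=1/6: [1249/12, 108, 617/12]
L3 α=1/6: [6593/72, 103, 5461/72]
L4 α=1/3: [8933/108, 148, 10357/108]
L5 α=1/2: [35177/216, 395/2, 25261/216]
rounded: [163, 198, 117]


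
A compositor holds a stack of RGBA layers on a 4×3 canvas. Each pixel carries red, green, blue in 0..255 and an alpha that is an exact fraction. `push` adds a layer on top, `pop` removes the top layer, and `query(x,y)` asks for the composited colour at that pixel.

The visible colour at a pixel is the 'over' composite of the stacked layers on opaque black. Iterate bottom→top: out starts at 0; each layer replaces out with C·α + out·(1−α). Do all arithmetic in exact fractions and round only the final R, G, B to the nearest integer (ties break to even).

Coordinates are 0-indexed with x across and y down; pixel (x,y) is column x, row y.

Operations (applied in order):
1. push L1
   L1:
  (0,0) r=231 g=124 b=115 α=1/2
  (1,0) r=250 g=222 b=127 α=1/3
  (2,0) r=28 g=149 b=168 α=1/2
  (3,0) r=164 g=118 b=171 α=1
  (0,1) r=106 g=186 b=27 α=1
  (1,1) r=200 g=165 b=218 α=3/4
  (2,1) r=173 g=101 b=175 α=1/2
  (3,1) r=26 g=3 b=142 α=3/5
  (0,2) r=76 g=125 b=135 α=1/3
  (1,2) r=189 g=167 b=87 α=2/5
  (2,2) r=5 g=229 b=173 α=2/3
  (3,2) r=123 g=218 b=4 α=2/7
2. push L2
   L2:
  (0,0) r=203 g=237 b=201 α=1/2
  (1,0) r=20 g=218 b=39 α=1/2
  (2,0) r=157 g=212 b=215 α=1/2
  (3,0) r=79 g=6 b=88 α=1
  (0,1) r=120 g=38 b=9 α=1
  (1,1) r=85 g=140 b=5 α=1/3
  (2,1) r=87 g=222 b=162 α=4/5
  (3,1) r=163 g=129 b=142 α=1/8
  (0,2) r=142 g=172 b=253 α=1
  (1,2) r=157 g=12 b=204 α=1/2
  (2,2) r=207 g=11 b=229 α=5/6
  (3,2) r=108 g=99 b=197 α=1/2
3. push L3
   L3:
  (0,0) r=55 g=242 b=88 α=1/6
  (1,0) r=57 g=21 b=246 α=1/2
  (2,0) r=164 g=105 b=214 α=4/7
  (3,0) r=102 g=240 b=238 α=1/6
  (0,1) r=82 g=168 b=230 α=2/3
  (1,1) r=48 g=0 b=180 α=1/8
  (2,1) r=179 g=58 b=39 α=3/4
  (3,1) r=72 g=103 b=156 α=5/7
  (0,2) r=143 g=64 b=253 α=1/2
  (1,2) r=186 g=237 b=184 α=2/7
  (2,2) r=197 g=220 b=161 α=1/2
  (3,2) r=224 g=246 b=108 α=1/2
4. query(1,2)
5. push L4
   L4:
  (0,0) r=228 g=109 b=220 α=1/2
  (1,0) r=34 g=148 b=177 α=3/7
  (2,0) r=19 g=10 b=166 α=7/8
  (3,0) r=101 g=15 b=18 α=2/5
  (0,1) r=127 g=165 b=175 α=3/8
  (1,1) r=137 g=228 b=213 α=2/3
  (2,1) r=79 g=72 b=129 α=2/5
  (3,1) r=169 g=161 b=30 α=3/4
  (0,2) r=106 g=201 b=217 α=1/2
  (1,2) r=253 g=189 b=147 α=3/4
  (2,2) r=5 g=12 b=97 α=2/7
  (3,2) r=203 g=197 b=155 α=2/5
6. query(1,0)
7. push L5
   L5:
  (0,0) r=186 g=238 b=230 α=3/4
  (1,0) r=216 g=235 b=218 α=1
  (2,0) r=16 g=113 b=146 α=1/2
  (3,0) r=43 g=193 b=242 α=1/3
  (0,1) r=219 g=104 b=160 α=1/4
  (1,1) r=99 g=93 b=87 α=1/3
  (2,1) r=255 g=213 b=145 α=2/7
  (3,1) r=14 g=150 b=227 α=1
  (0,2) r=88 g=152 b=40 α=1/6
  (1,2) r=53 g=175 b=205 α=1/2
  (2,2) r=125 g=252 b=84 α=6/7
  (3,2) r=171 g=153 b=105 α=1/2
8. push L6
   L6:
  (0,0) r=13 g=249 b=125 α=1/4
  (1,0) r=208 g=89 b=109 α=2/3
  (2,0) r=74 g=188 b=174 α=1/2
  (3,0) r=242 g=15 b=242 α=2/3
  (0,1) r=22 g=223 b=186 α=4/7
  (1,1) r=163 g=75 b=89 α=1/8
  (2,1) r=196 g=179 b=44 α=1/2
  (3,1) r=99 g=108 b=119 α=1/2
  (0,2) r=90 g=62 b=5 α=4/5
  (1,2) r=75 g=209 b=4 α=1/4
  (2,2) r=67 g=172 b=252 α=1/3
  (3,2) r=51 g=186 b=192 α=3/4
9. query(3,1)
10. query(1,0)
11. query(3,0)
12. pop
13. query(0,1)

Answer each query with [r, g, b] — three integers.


query (1,2) [L1,L2,L3] — begin 0,0,0
L1 α=2/5: [378/5, 334/5, 174/5]
L2 α=1/2: [1163/10, 197/5, 597/5]
L3 α=2/7: [1907/14, 671/7, 965/7]
rounded: [136, 96, 138]

at x=1,y=0 over L1,L2,L3,L4:
+L1 (α=1/3) → [250/3, 74, 127/3]
+L2 (α=1/2) → [155/3, 146, 122/3]
+L3 (α=1/2) → [163/3, 167/2, 430/3]
+L4 (α=3/7) → [958/21, 778/7, 3313/21]
→ [46, 111, 158]

(3,1) stack=L1,L2,L3,L4,L5,L6; from [0,0,0]:
after L1 α=3/5: [78/5, 9/5, 426/5]
after L2 α=1/8: [1361/40, 177/10, 923/10]
after L3 α=5/7: [1223/20, 2752/35, 689/5]
after L4 α=3/4: [11363/80, 19657/140, 1139/20]
after L5 α=1: [14, 150, 227]
after L6 α=1/2: [113/2, 129, 173]
= [56, 129, 173]

(1,0) stack=L1,L2,L3,L4,L5,L6; from [0,0,0]:
after L1 α=1/3: [250/3, 74, 127/3]
after L2 α=1/2: [155/3, 146, 122/3]
after L3 α=1/2: [163/3, 167/2, 430/3]
after L4 α=3/7: [958/21, 778/7, 3313/21]
after L5 α=1: [216, 235, 218]
after L6 α=2/3: [632/3, 413/3, 436/3]
= [211, 138, 145]

query (3,0) [L1,L2,L3,L4,L5,L6] — begin 0,0,0
after L1 α=1: [164, 118, 171]
after L2 α=1: [79, 6, 88]
after L3 α=1/6: [497/6, 45, 113]
after L4 α=2/5: [901/10, 33, 75]
after L5 α=1/3: [372/5, 259/3, 392/3]
after L6 α=2/3: [2792/15, 349/9, 1844/9]
→ [186, 39, 205]

query (0,1) [L1,L2,L3,L4,L5] — begin 0,0,0
L1 α=1: [106, 186, 27]
L2 α=1: [120, 38, 9]
L3 α=2/3: [284/3, 374/3, 469/3]
L4 α=3/8: [2563/24, 3355/24, 490/3]
L5 α=1/4: [4315/32, 4187/32, 325/2]
rounded: [135, 131, 162]


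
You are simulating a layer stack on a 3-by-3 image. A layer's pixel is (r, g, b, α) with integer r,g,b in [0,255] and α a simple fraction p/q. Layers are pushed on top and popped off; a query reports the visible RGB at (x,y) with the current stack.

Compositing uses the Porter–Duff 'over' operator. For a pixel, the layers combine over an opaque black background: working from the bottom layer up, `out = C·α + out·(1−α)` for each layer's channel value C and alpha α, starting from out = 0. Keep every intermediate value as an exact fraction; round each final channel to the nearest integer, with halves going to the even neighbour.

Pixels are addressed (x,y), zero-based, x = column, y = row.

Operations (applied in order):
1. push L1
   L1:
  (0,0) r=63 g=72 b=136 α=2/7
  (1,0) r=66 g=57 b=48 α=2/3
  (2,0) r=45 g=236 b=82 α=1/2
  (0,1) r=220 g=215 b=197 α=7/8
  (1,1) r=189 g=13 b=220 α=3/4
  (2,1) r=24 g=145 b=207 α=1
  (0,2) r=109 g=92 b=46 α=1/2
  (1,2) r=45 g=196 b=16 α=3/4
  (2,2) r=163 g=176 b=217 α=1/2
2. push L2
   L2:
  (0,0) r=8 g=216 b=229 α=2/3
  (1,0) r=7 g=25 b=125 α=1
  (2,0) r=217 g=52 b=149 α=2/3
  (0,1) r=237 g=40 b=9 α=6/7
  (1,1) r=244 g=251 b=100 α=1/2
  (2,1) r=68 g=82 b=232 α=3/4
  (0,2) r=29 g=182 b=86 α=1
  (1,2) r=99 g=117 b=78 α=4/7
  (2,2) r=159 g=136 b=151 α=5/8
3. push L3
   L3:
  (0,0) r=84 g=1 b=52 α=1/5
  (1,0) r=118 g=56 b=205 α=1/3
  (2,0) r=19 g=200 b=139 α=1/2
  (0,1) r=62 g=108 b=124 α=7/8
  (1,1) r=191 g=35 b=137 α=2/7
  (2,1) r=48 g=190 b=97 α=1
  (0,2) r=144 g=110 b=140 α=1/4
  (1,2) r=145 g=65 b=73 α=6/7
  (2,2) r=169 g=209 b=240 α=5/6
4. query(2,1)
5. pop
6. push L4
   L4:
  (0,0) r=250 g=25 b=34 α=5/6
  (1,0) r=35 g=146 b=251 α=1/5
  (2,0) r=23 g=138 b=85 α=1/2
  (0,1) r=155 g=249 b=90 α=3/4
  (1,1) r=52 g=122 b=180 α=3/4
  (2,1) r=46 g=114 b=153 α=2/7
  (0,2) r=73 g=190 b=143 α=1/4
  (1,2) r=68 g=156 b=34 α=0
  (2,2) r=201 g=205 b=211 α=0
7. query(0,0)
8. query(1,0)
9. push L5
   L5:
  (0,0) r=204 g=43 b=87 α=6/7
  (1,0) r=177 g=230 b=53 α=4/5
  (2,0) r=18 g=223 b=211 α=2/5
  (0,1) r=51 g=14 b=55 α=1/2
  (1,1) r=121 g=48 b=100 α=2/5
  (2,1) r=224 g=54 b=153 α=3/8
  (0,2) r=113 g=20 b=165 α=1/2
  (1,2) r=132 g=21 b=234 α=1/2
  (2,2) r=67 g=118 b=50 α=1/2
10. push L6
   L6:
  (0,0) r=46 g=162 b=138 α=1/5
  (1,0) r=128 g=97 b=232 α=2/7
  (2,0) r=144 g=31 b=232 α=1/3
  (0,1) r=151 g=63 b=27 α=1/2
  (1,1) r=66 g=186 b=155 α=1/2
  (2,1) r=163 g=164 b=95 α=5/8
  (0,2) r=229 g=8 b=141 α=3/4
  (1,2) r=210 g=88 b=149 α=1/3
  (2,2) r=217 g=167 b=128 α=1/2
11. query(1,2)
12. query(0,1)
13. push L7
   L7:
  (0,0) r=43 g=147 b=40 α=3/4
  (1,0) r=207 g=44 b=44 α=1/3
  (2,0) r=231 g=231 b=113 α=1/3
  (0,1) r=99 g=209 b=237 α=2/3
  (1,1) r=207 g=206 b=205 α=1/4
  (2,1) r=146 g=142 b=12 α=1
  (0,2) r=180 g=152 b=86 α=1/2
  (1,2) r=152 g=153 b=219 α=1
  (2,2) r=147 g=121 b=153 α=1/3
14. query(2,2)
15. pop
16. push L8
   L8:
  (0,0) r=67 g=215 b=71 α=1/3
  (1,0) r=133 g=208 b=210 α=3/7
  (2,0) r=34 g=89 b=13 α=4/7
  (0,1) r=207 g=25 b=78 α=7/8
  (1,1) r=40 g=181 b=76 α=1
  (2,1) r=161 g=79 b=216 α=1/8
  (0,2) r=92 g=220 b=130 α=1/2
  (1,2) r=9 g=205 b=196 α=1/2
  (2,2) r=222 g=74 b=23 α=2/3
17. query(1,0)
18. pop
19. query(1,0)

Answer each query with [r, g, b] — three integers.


(2,1) stack=L1,L2,L3; from [0,0,0]:
+L1 (α=1) → [24, 145, 207]
+L2 (α=3/4) → [57, 391/4, 903/4]
+L3 (α=1) → [48, 190, 97]
= [48, 190, 97]

at x=0,y=0 over L1,L2,L4:
+L1 (α=2/7) → [18, 144/7, 272/7]
+L2 (α=2/3) → [34/3, 1056/7, 3478/21]
+L4 (α=5/6) → [1892/9, 1931/42, 3524/63]
= [210, 46, 56]

at x=1,y=0 over L1,L2,L4:
after L1 α=2/3: [44, 38, 32]
after L2 α=1: [7, 25, 125]
after L4 α=1/5: [63/5, 246/5, 751/5]
→ [13, 49, 150]

(1,2) stack=L1,L2,L4,L5,L6; from [0,0,0]:
after L1 α=3/4: [135/4, 147, 12]
after L2 α=4/7: [1989/28, 909/7, 348/7]
after L4 α=0: [1989/28, 909/7, 348/7]
after L5 α=1/2: [5685/56, 528/7, 993/7]
after L6 α=1/3: [3855/28, 1672/21, 3029/21]
→ [138, 80, 144]

query (0,1) [L1,L2,L4,L5,L6] — begin 0,0,0
after L1 α=7/8: [385/2, 1505/8, 1379/8]
after L2 α=6/7: [3229/14, 3425/56, 1811/56]
after L4 α=3/4: [9739/56, 45257/224, 16931/224]
after L5 α=1/2: [12595/112, 48393/448, 29251/448]
after L6 α=1/2: [29507/224, 76617/896, 41347/896]
rounded: [132, 86, 46]

(2,2) stack=L1,L2,L4,L5,L6,L7; from [0,0,0]:
L1 α=1/2: [163/2, 88, 217/2]
L2 α=5/8: [2079/16, 118, 2161/16]
L4 α=0: [2079/16, 118, 2161/16]
L5 α=1/2: [3151/32, 118, 2961/32]
L6 α=1/2: [10095/64, 285/2, 7057/64]
L7 α=1/3: [4933/32, 406/3, 11953/96]
= [154, 135, 125]

(1,0) stack=L1,L2,L4,L5,L6,L8; from [0,0,0]:
L1 α=2/3: [44, 38, 32]
L2 α=1: [7, 25, 125]
L4 α=1/5: [63/5, 246/5, 751/5]
L5 α=4/5: [3603/25, 4846/25, 1811/25]
L6 α=2/7: [4883/35, 5816/35, 4131/35]
L8 α=3/7: [33497/245, 45104/245, 38574/245]
rounded: [137, 184, 157]

query (1,0) [L1,L2,L4,L5,L6] — begin 0,0,0
+L1 (α=2/3) → [44, 38, 32]
+L2 (α=1) → [7, 25, 125]
+L4 (α=1/5) → [63/5, 246/5, 751/5]
+L5 (α=4/5) → [3603/25, 4846/25, 1811/25]
+L6 (α=2/7) → [4883/35, 5816/35, 4131/35]
rounded: [140, 166, 118]


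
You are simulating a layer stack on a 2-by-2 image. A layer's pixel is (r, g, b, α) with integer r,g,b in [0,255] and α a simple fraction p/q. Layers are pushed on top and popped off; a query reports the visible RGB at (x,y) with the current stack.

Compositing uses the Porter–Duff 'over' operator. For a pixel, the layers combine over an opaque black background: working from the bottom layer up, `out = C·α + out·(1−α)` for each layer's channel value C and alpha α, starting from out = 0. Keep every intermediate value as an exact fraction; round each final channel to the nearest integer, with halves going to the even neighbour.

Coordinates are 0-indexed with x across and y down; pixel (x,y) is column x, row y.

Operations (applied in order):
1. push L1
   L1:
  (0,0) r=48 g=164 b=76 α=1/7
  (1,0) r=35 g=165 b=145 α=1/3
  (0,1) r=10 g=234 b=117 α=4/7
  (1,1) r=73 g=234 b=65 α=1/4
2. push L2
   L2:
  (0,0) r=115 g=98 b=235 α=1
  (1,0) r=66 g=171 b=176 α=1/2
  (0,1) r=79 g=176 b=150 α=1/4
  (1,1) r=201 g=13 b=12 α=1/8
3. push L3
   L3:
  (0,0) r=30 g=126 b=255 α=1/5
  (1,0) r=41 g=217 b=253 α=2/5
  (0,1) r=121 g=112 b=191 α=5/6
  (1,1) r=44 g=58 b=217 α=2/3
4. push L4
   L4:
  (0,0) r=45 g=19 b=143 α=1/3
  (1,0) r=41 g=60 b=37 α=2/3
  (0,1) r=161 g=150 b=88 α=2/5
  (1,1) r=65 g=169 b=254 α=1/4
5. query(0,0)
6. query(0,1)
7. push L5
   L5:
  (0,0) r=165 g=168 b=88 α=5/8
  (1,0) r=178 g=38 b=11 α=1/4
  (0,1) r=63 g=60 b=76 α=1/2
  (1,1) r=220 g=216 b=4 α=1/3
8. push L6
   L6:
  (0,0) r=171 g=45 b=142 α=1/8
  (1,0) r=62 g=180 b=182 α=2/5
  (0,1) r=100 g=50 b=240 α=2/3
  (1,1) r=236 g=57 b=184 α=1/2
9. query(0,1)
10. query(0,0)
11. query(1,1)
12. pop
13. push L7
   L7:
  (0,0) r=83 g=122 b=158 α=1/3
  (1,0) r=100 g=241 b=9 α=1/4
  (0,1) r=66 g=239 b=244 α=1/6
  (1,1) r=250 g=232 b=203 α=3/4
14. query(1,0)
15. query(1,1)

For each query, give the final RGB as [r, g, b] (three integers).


at x=0,y=0 over L1,L2,L3,L4:
after L1 α=1/7: [48/7, 164/7, 76/7]
after L2 α=1: [115, 98, 235]
after L3 α=1/5: [98, 518/5, 239]
after L4 α=1/3: [241/3, 377/5, 207]
= [80, 75, 207]

query (0,1) [L1,L2,L3,L4] — begin 0,0,0
after L1 α=4/7: [40/7, 936/7, 468/7]
after L2 α=1/4: [673/28, 1010/7, 1227/14]
after L3 α=5/6: [5871/56, 2465/21, 14597/84]
after L4 α=2/5: [7129/56, 913/7, 3905/28]
rounded: [127, 130, 139]

at x=0,y=1 over L1,L2,L3,L4,L5,L6:
after L1 α=4/7: [40/7, 936/7, 468/7]
after L2 α=1/4: [673/28, 1010/7, 1227/14]
after L3 α=5/6: [5871/56, 2465/21, 14597/84]
after L4 α=2/5: [7129/56, 913/7, 3905/28]
after L5 α=1/2: [10657/112, 1333/14, 6033/56]
after L6 α=2/3: [11019/112, 911/14, 10971/56]
= [98, 65, 196]

at x=0,y=0 over L1,L2,L3,L4,L5,L6:
after L1 α=1/7: [48/7, 164/7, 76/7]
after L2 α=1: [115, 98, 235]
after L3 α=1/5: [98, 518/5, 239]
after L4 α=1/3: [241/3, 377/5, 207]
after L5 α=5/8: [533/4, 5331/40, 1061/8]
after L6 α=1/8: [4415/32, 39117/320, 8563/64]
= [138, 122, 134]

query (1,1) [L1,L2,L3,L4,L5,L6] — begin 0,0,0
L1 α=1/4: [73/4, 117/2, 65/4]
L2 α=1/8: [1315/32, 845/16, 503/32]
L3 α=2/3: [1377/32, 2701/48, 4797/32]
L4 α=1/4: [6211/128, 5405/64, 22519/128]
L5 α=1/3: [20291/192, 12317/96, 22775/192]
L6 α=1/2: [65603/384, 17789/192, 58103/384]
rounded: [171, 93, 151]

at x=1,y=0 over L1,L2,L3,L4,L5,L7:
L1 α=1/3: [35/3, 55, 145/3]
L2 α=1/2: [233/6, 113, 673/6]
L3 α=2/5: [397/10, 773/5, 337/2]
L4 α=2/3: [1217/30, 1373/15, 485/6]
L5 α=1/4: [2997/40, 1563/20, 507/8]
L7 α=1/4: [12991/160, 9509/80, 1593/32]
rounded: [81, 119, 50]

(1,1) stack=L1,L2,L3,L4,L5,L7; from [0,0,0]:
after L1 α=1/4: [73/4, 117/2, 65/4]
after L2 α=1/8: [1315/32, 845/16, 503/32]
after L3 α=2/3: [1377/32, 2701/48, 4797/32]
after L4 α=1/4: [6211/128, 5405/64, 22519/128]
after L5 α=1/3: [20291/192, 12317/96, 22775/192]
after L7 α=3/4: [164291/768, 79133/384, 139703/768]
→ [214, 206, 182]
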